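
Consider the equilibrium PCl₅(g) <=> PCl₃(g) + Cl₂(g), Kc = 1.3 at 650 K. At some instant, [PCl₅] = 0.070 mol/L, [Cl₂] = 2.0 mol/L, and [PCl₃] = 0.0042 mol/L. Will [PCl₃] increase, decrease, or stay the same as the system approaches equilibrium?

Qc = [PCl₃]·[Cl₂] / [PCl₅] = (0.0042)·(2.0) / (0.070) = 0.12
Qc = 0.12 < Kc = 1.3: net forward reaction.
PCl₃ is a product, so it increases.

increase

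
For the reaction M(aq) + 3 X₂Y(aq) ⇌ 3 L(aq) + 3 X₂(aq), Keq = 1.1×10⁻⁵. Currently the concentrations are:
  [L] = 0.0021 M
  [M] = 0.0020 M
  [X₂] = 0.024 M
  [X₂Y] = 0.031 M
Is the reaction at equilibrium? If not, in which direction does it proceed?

toward products

Q = [L]³·[X₂]³ / ([M]·[X₂Y]³) = (0.0021)³·(0.024)³ / ((0.0020)·(0.031)³) = 2.1×10⁻⁶
Q = 2.1×10⁻⁶ < Keq = 1.1×10⁻⁵, so the forward reaction proceeds.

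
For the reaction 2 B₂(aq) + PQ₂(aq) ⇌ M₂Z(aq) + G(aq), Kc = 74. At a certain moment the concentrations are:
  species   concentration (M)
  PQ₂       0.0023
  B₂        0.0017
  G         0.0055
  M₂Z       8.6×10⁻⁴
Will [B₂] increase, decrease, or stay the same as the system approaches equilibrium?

Qc = [M₂Z]·[G] / ([B₂]²·[PQ₂]) = (8.6×10⁻⁴)·(0.0055) / ((0.0017)²·(0.0023)) = 710
Qc = 710 > Kc = 74: net reverse reaction.
B₂ is a reactant, so it increases.

increase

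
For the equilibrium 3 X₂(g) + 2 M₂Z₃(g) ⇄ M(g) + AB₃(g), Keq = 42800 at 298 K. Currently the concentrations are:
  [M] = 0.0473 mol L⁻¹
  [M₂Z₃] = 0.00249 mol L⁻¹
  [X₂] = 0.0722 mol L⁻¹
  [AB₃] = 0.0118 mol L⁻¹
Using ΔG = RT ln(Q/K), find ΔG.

ΔG = 4.26 kJ/mol

Q = [M]·[AB₃] / ([X₂]³·[M₂Z₃]²) = (0.0473)·(0.0118) / ((0.0722)³·(0.00249)²) = 2.39e5
ΔG = RT ln(Q/Keq) = (8.314 J mol⁻¹ K⁻¹)(298 K) × ln(2.39e5/42800)
   = (2.478 kJ/mol)(1.720) = 4.26 kJ/mol
ΔG > 0, so the forward reaction is non-spontaneous (proceeds in reverse).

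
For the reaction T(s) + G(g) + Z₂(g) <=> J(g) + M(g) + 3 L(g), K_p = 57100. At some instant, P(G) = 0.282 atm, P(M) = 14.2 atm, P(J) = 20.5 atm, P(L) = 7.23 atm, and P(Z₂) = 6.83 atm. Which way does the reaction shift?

(T is a pure solid — omitted from Q_p.)
Q_p = P(J)·P(M)·P(L)³ / (P(G)·P(Z₂)) = (20.5)·(14.2)·(7.23)³ / ((0.282)·(6.83)) = 57100
Q_p = 57100 = K_p, so the system is already at equilibrium.

neither direction; the system is at equilibrium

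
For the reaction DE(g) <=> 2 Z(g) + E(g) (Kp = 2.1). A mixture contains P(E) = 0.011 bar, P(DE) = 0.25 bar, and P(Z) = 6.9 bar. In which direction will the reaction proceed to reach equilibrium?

Qp = P(Z)²·P(E) / P(DE) = (6.9)²·(0.011) / (0.25) = 2.1
Qp = 2.1 = Kp, so the system is already at equilibrium.

no net change (already at equilibrium)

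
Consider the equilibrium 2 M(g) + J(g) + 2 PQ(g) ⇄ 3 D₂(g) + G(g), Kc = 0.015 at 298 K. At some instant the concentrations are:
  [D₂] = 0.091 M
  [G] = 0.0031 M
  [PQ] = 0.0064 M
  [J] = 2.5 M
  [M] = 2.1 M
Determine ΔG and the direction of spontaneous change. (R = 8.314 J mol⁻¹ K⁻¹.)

ΔG = -2.64 kJ/mol; the forward reaction is spontaneous

Qc = [D₂]³·[G] / ([M]²·[J]·[PQ]²) = (0.091)³·(0.0031) / ((2.1)²·(2.5)·(0.0064)²) = 0.00517
ΔG = RT ln(Qc/Kc) = (8.314 J mol⁻¹ K⁻¹)(298 K) × ln(0.00517/0.015)
   = (2.478 kJ/mol)(-1.065) = -2.64 kJ/mol
ΔG < 0, so the forward reaction is spontaneous (proceeds forward).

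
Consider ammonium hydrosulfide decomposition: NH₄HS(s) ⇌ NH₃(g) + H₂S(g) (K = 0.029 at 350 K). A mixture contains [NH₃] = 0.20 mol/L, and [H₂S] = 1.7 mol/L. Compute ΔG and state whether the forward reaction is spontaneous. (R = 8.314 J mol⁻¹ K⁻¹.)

ΔG = 7.16 kJ/mol; the forward reaction is non-spontaneous

(NH₄HS is a pure solid — omitted from Q.)
Q = [NH₃]·[H₂S] = (0.20)·(1.7) = 0.340
ΔG = RT ln(Q/K) = (8.314 J mol⁻¹ K⁻¹)(350 K) × ln(0.340/0.029)
   = (2.910 kJ/mol)(2.462) = 7.16 kJ/mol
ΔG > 0, so the forward reaction is non-spontaneous (proceeds in reverse).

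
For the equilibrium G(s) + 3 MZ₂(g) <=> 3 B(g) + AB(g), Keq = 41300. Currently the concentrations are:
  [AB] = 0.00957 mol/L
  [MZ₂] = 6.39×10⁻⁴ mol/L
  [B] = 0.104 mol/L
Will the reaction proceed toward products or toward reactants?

(G is a pure solid — omitted from Q.)
Q = [B]³·[AB] / [MZ₂]³ = (0.104)³·(0.00957) / (6.39×10⁻⁴)³ = 41300
Q = 41300 = Keq, so the system is already at equilibrium.

no net change (already at equilibrium)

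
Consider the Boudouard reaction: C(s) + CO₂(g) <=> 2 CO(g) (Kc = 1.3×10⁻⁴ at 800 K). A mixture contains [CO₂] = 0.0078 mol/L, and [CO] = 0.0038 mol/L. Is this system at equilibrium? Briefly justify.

(C is a pure solid — omitted from Qc.)
Qc = [CO]² / [CO₂] = (0.0038)² / (0.0078) = 0.0019
Qc = 0.0019 > Kc = 1.3×10⁻⁴: net reverse reaction.

no; Q > K, reaction proceeds in reverse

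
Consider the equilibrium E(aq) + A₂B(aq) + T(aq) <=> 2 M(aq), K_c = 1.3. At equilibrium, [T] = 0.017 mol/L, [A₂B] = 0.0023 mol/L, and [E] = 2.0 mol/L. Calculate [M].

At equilibrium, K_c = [M]² / ([E]·[A₂B]·[T]) = 1.3.
([M])² / ((2.0)·(0.0023)·(0.017)) = 1.3
[M]² = 1.02e-4 ⇒ [M] = 0.010 mol/L

[M] = 0.010 mol/L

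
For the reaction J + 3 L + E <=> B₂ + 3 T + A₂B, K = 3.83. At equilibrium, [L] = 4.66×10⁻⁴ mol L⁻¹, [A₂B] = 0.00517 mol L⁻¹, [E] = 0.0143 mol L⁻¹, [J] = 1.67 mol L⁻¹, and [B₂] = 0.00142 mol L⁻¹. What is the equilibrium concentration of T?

At equilibrium, K = [B₂]·[T]³·[A₂B] / ([J]·[L]³·[E]) = 3.83.
(0.00142)·([T])³·(0.00517) / ((1.67)·(4.66×10⁻⁴)³·(0.0143)) = 3.83
[T]³ = 1.26×10⁻⁶ ⇒ [T] = 0.0108 mol L⁻¹

[T] = 0.0108 mol L⁻¹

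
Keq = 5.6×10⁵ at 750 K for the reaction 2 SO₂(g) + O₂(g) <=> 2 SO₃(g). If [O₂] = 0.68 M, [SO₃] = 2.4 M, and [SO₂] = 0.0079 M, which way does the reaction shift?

Q = [SO₃]² / ([SO₂]²·[O₂]) = (2.4)² / ((0.0079)²·(0.68)) = 1.4×10⁵
Q = 1.4×10⁵ < Keq = 5.6×10⁵, so the forward reaction proceeds.

forward (toward products)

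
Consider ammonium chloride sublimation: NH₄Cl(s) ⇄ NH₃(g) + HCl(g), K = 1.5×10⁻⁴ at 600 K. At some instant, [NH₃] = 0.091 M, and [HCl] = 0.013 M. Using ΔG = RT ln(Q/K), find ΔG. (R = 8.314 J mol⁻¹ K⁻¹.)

(NH₄Cl is a pure solid — omitted from Q.)
Q = [NH₃]·[HCl] = (0.091)·(0.013) = 0.00118
ΔG = RT ln(Q/K) = (8.314 J mol⁻¹ K⁻¹)(600 K) × ln(0.00118/1.5×10⁻⁴)
   = (4.988 kJ/mol)(2.063) = 10.3 kJ/mol
ΔG > 0, so the forward reaction is non-spontaneous (proceeds in reverse).

ΔG = 10.3 kJ/mol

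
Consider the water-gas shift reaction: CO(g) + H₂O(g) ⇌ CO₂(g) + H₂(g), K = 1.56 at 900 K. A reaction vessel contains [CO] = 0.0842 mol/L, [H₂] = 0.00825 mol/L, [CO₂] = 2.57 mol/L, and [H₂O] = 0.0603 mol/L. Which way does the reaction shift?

in the reverse direction

Q = [CO₂]·[H₂] / ([CO]·[H₂O]) = (2.57)·(0.00825) / ((0.0842)·(0.0603)) = 4.18
Q = 4.18 > K = 1.56, so the reverse reaction proceeds.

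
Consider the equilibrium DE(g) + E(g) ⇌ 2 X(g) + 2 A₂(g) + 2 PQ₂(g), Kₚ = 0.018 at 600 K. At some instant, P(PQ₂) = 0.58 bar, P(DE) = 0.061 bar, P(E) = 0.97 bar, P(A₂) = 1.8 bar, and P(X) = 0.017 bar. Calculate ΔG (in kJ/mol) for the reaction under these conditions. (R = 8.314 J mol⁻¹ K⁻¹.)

ΔG = -6.08 kJ/mol

Qₚ = P(X)²·P(A₂)²·P(PQ₂)² / (P(DE)·P(E)) = (0.017)²·(1.8)²·(0.58)² / ((0.061)·(0.97)) = 0.00532
ΔG = RT ln(Qₚ/Kₚ) = (8.314 J mol⁻¹ K⁻¹)(600 K) × ln(0.00532/0.018)
   = (4.988 kJ/mol)(-1.219) = -6.08 kJ/mol
ΔG < 0, so the forward reaction is spontaneous (proceeds forward).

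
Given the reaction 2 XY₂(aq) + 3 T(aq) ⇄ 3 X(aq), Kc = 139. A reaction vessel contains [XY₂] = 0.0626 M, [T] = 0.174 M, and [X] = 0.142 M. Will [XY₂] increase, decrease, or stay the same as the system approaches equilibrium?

stay the same

Qc = [X]³ / ([XY₂]²·[T]³) = (0.142)³ / ((0.0626)²·(0.174)³) = 139
Qc = 139 = Kc; the system is at equilibrium.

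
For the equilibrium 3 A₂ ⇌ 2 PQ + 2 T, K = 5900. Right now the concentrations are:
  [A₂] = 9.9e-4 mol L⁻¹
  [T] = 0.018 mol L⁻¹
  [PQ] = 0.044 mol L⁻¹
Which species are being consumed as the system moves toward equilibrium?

A₂ (reactants)

Q = [PQ]²·[T]² / [A₂]³ = (0.044)²·(0.018)² / (9.9e-4)³ = 650
Q = 650 < K = 5900: net forward reaction.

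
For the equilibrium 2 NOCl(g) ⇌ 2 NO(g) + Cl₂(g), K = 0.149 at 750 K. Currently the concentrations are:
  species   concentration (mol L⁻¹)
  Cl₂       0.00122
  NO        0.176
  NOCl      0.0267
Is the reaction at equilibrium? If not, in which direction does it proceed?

toward products

Q = [NO]²·[Cl₂] / [NOCl]² = (0.176)²·(0.00122) / (0.0267)² = 0.0530
Q = 0.0530 < K = 0.149, so the forward reaction proceeds.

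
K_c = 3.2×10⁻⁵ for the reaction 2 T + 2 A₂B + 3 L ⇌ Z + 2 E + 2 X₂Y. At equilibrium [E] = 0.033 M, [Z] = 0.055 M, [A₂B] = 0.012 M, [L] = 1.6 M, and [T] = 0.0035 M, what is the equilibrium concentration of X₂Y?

[X₂Y] = 6.2×10⁻⁵ M

At equilibrium, K_c = [Z]·[E]²·[X₂Y]² / ([T]²·[A₂B]²·[L]³) = 3.2×10⁻⁵.
(0.055)·(0.033)²·([X₂Y])² / ((0.0035)²·(0.012)²·(1.6)³) = 3.2×10⁻⁵
[X₂Y]² = 3.86×10⁻⁹ ⇒ [X₂Y] = 6.2×10⁻⁵ M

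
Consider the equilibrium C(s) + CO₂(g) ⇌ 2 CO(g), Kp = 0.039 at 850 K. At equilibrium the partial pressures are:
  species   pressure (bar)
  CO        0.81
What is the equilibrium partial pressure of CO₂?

(C is a pure solid — omitted from Kp.)
At equilibrium, Kp = P(CO)² / P(CO₂) = 0.039.
(0.81)² / (P(CO₂)) = 0.039
P(CO₂) = 16.8 = 17 bar

P(CO₂) = 17 bar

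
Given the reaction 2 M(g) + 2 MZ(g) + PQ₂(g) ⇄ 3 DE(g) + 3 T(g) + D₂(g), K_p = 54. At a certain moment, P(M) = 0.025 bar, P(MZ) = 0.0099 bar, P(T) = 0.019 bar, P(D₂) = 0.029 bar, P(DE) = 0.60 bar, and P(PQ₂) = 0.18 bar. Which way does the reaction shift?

Q_p = P(DE)³·P(T)³·P(D₂) / (P(M)²·P(MZ)²·P(PQ₂)) = (0.60)³·(0.019)³·(0.029) / ((0.025)²·(0.0099)²·(0.18)) = 3.9
Q_p = 3.9 < K_p = 54, so the forward reaction proceeds.

to the right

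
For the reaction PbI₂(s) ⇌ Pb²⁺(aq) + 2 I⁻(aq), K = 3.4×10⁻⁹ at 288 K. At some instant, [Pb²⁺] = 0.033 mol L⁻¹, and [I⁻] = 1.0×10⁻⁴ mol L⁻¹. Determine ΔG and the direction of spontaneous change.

ΔG = -5.58 kJ/mol; the forward reaction is spontaneous

(PbI₂ is a pure solid — omitted from Q.)
Q = [Pb²⁺]·[I⁻]² = (0.033)·(1.0×10⁻⁴)² = 3.30×10⁻¹⁰
ΔG = RT ln(Q/K) = (8.314 J mol⁻¹ K⁻¹)(288 K) × ln(3.30×10⁻¹⁰/3.4×10⁻⁹)
   = (2.394 kJ/mol)(-2.332) = -5.58 kJ/mol
ΔG < 0, so the forward reaction is spontaneous (proceeds forward).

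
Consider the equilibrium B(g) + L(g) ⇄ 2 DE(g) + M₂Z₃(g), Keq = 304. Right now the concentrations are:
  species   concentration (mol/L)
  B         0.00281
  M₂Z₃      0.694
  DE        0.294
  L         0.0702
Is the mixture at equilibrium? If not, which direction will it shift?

yes, at equilibrium

Q = [DE]²·[M₂Z₃] / ([B]·[L]) = (0.294)²·(0.694) / ((0.00281)·(0.0702)) = 304
Q = 304 = Keq; the system is at equilibrium.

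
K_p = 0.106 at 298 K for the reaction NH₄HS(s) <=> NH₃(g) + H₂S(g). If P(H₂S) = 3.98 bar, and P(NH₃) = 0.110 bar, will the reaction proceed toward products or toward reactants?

(NH₄HS is a pure solid — omitted from Q_p.)
Q_p = P(NH₃)·P(H₂S) = (0.110)·(3.98) = 0.438
Q_p = 0.438 > K_p = 0.106, so the reverse reaction proceeds.

reverse (toward reactants)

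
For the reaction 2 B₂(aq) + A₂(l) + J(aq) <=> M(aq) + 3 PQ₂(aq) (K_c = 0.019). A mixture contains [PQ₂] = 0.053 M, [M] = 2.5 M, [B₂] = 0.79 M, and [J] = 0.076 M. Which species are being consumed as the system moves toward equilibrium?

B₂, A₂, J (reactants)

(A₂ is a pure liquid — omitted from Q_c.)
Q_c = [M]·[PQ₂]³ / ([B₂]²·[J]) = (2.5)·(0.053)³ / ((0.79)²·(0.076)) = 0.0078
Q_c = 0.0078 < K_c = 0.019: net forward reaction.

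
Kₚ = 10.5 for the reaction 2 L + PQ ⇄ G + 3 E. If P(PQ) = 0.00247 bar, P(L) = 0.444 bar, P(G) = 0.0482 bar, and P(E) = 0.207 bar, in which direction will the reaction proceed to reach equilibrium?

in the forward direction

Qₚ = P(G)·P(E)³ / (P(L)²·P(PQ)) = (0.0482)·(0.207)³ / ((0.444)²·(0.00247)) = 0.878
Qₚ = 0.878 < Kₚ = 10.5, so the forward reaction proceeds.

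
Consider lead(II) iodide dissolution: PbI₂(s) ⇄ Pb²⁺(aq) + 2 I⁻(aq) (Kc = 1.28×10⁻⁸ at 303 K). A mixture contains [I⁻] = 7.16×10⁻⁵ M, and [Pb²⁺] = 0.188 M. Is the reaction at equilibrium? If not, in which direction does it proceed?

(PbI₂ is a pure solid — omitted from Qc.)
Qc = [Pb²⁺]·[I⁻]² = (0.188)·(7.16×10⁻⁵)² = 9.64×10⁻¹⁰
Qc = 9.64×10⁻¹⁰ < Kc = 1.28×10⁻⁸, so the forward reaction proceeds.

to the right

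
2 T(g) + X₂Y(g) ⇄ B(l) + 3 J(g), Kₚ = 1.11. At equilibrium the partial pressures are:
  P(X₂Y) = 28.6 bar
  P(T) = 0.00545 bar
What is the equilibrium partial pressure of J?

(B is a pure liquid — omitted from Kₚ.)
At equilibrium, Kₚ = P(J)³ / (P(T)²·P(X₂Y)) = 1.11.
(P(J))³ / ((0.00545)²·(28.6)) = 1.11
P(J)³ = 9.43e-4 ⇒ P(J) = 0.0981 bar

P(J) = 0.0981 bar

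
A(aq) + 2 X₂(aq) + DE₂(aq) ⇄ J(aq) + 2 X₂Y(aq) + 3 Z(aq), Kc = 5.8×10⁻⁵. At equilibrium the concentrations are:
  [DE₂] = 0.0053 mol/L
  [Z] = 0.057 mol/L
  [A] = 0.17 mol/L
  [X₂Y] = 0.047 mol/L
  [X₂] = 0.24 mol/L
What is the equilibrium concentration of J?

[J] = 0.0074 mol/L

At equilibrium, Kc = [J]·[X₂Y]²·[Z]³ / ([A]·[X₂]²·[DE₂]) = 5.8×10⁻⁵.
([J])·(0.047)²·(0.057)³ / ((0.17)·(0.24)²·(0.0053)) = 5.8×10⁻⁵
[J] = 0.00736 = 0.0074 mol/L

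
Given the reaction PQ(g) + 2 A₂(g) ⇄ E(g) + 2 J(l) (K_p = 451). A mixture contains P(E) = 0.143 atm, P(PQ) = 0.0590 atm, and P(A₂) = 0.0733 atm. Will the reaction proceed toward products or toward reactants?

(J is a pure liquid — omitted from Q_p.)
Q_p = P(E) / (P(PQ)·P(A₂)²) = (0.143) / ((0.0590)·(0.0733)²) = 451
Q_p = 451 = K_p, so the system is already at equilibrium.

no net change (already at equilibrium)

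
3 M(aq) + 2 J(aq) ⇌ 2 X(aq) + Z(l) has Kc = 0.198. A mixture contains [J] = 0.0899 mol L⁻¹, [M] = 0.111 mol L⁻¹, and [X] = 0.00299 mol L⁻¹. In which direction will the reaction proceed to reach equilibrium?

(Z is a pure liquid — omitted from Qc.)
Qc = [X]² / ([M]³·[J]²) = (0.00299)² / ((0.111)³·(0.0899)²) = 0.809
Qc = 0.809 > Kc = 0.198, so the reverse reaction proceeds.

reverse (toward reactants)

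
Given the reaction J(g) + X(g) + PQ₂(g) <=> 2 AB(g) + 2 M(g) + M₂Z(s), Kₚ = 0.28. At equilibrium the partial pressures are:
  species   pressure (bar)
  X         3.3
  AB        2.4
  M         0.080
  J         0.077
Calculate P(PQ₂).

P(PQ₂) = 0.52 bar

(M₂Z is a pure solid — omitted from Kₚ.)
At equilibrium, Kₚ = P(AB)²·P(M)² / (P(J)·P(X)·P(PQ₂)) = 0.28.
(2.4)²·(0.080)² / ((0.077)·(3.3)·(P(PQ₂))) = 0.28
P(PQ₂) = 0.518 = 0.52 bar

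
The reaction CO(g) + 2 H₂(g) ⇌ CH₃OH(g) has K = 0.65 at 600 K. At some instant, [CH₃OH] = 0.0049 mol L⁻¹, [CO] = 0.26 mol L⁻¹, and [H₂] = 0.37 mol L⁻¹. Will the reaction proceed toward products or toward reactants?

Q = [CH₃OH] / ([CO]·[H₂]²) = (0.0049) / ((0.26)·(0.37)²) = 0.14
Q = 0.14 < K = 0.65, so the forward reaction proceeds.

forward (toward products)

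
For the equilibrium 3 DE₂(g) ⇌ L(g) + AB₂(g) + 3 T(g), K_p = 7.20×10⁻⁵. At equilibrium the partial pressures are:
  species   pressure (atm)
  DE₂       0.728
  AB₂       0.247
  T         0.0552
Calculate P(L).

P(L) = 0.669 atm

At equilibrium, K_p = P(L)·P(AB₂)·P(T)³ / P(DE₂)³ = 7.20×10⁻⁵.
(P(L))·(0.247)·(0.0552)³ / (0.728)³ = 7.20×10⁻⁵
P(L) = 0.669 atm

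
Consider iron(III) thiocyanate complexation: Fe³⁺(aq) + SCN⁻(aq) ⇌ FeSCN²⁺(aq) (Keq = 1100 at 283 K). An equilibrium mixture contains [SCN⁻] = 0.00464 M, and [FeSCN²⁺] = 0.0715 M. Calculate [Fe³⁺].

At equilibrium, Keq = [FeSCN²⁺] / ([Fe³⁺]·[SCN⁻]) = 1100.
(0.0715) / (([Fe³⁺])·(0.00464)) = 1100
[Fe³⁺] = 0.0140 M

[Fe³⁺] = 0.0140 M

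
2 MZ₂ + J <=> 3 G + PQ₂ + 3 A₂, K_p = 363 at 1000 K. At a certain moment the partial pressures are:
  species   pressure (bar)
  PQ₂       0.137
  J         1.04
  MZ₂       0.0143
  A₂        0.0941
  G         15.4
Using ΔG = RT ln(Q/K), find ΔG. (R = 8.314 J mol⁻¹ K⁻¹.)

Q_p = P(G)³·P(PQ₂)·P(A₂)³ / (P(MZ₂)²·P(J)) = (15.4)³·(0.137)·(0.0941)³ / ((0.0143)²·(1.04)) = 1960
ΔG = RT ln(Q_p/K_p) = (8.314 J mol⁻¹ K⁻¹)(1000 K) × ln(1960/363)
   = (8.314 kJ/mol)(1.686) = 14.0 kJ/mol
ΔG > 0, so the forward reaction is non-spontaneous (proceeds in reverse).

ΔG = 14.0 kJ/mol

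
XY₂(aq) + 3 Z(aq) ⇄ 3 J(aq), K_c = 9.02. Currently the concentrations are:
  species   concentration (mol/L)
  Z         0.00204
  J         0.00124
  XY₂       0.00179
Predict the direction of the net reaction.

Q_c = [J]³ / ([XY₂]·[Z]³) = (0.00124)³ / ((0.00179)·(0.00204)³) = 125
Q_c = 125 > K_c = 9.02, so the reverse reaction proceeds.

to the left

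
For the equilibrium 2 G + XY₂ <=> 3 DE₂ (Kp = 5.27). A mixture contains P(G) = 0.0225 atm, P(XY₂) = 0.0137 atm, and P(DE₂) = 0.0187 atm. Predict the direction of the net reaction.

Qp = P(DE₂)³ / (P(G)²·P(XY₂)) = (0.0187)³ / ((0.0225)²·(0.0137)) = 0.943
Qp = 0.943 < Kp = 5.27, so the forward reaction proceeds.

in the forward direction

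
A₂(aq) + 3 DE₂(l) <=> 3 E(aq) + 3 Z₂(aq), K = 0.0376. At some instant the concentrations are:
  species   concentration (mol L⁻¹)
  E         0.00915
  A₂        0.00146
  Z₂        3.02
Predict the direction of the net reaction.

(DE₂ is a pure liquid — omitted from Q.)
Q = [E]³·[Z₂]³ / [A₂] = (0.00915)³·(3.02)³ / (0.00146) = 0.0145
Q = 0.0145 < K = 0.0376, so the forward reaction proceeds.

forward (toward products)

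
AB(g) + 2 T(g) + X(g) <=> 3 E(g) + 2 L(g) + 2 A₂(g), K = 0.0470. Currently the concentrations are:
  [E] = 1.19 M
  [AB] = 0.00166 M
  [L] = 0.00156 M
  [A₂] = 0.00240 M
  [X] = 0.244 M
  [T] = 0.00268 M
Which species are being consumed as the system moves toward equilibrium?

Q = [E]³·[L]²·[A₂]² / ([AB]·[T]²·[X]) = (1.19)³·(0.00156)²·(0.00240)² / ((0.00166)·(0.00268)²·(0.244)) = 0.00812
Q = 0.00812 < K = 0.0470: net forward reaction.

AB, T, X (reactants)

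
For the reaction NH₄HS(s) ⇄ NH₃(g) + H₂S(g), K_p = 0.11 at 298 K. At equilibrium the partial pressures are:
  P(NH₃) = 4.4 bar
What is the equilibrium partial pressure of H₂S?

P(H₂S) = 0.025 bar

(NH₄HS is a pure solid — omitted from K_p.)
At equilibrium, K_p = P(NH₃)·P(H₂S) = 0.11.
(4.4)·(P(H₂S)) = 0.11
P(H₂S) = 0.0250 = 0.025 bar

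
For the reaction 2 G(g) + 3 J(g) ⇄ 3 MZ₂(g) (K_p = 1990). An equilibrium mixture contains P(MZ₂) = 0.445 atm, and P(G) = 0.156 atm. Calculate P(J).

P(J) = 0.122 atm

At equilibrium, K_p = P(MZ₂)³ / (P(G)²·P(J)³) = 1990.
(0.445)³ / ((0.156)²·(P(J))³) = 1990
P(J)³ = 0.00182 ⇒ P(J) = 0.122 atm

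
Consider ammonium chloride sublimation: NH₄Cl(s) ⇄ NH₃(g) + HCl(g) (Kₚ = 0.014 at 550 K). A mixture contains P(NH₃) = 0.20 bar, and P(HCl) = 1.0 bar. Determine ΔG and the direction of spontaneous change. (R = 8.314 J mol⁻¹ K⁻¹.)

(NH₄Cl is a pure solid — omitted from Qₚ.)
Qₚ = P(NH₃)·P(HCl) = (0.20)·(1.0) = 0.200
ΔG = RT ln(Qₚ/Kₚ) = (8.314 J mol⁻¹ K⁻¹)(550 K) × ln(0.200/0.014)
   = (4.573 kJ/mol)(2.659) = 12.2 kJ/mol
ΔG > 0, so the forward reaction is non-spontaneous (proceeds in reverse).

ΔG = 12.2 kJ/mol; the forward reaction is non-spontaneous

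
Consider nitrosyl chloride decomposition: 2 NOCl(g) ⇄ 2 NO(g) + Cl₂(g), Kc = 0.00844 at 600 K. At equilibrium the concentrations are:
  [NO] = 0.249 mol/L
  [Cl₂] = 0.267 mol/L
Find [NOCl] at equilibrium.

At equilibrium, Kc = [NO]²·[Cl₂] / [NOCl]² = 0.00844.
(0.249)²·(0.267) / ([NOCl])² = 0.00844
[NOCl]² = 1.96 ⇒ [NOCl] = 1.40 mol/L

[NOCl] = 1.40 mol/L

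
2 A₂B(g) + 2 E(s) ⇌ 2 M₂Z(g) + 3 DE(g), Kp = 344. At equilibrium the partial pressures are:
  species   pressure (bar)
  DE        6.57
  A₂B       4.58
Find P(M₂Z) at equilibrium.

(E is a pure solid — omitted from Kp.)
At equilibrium, Kp = P(M₂Z)²·P(DE)³ / P(A₂B)² = 344.
(P(M₂Z))²·(6.57)³ / (4.58)² = 344
P(M₂Z)² = 25.4 ⇒ P(M₂Z) = 5.04 bar

P(M₂Z) = 5.04 bar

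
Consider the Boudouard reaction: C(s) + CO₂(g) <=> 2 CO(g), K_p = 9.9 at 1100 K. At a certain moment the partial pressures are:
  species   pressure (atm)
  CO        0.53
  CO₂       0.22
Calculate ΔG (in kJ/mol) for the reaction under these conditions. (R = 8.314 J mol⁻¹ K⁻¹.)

ΔG = -18.7 kJ/mol

(C is a pure solid — omitted from Q_p.)
Q_p = P(CO)² / P(CO₂) = (0.53)² / (0.22) = 1.28
ΔG = RT ln(Q_p/K_p) = (8.314 J mol⁻¹ K⁻¹)(1100 K) × ln(1.28/9.9)
   = (9.145 kJ/mol)(-2.046) = -18.7 kJ/mol
ΔG < 0, so the forward reaction is spontaneous (proceeds forward).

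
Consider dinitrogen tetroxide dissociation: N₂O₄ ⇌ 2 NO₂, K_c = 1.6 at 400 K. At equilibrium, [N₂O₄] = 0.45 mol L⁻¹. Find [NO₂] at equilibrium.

[NO₂] = 0.85 mol L⁻¹

At equilibrium, K_c = [NO₂]² / [N₂O₄] = 1.6.
([NO₂])² / (0.45) = 1.6
[NO₂]² = 0.720 ⇒ [NO₂] = 0.85 mol L⁻¹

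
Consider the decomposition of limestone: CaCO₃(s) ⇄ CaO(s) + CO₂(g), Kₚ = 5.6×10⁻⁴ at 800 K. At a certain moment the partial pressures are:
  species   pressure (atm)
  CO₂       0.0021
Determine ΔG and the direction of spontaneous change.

ΔG = 8.79 kJ/mol; the forward reaction is non-spontaneous

(CaCO₃, CaO are pure solids — omitted from Qₚ.)
Qₚ = P(CO₂) = 0.00210
ΔG = RT ln(Qₚ/Kₚ) = (8.314 J mol⁻¹ K⁻¹)(800 K) × ln(0.00210/5.6×10⁻⁴)
   = (6.651 kJ/mol)(1.322) = 8.79 kJ/mol
ΔG > 0, so the forward reaction is non-spontaneous (proceeds in reverse).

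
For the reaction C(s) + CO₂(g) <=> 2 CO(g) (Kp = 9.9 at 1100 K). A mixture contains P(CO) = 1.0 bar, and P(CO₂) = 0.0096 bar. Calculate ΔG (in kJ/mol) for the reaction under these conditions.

(C is a pure solid — omitted from Qp.)
Qp = P(CO)² / P(CO₂) = (1.0)² / (0.0096) = 104
ΔG = RT ln(Qp/Kp) = (8.314 J mol⁻¹ K⁻¹)(1100 K) × ln(104/9.9)
   = (9.145 kJ/mol)(2.352) = 21.5 kJ/mol
ΔG > 0, so the forward reaction is non-spontaneous (proceeds in reverse).

ΔG = 21.5 kJ/mol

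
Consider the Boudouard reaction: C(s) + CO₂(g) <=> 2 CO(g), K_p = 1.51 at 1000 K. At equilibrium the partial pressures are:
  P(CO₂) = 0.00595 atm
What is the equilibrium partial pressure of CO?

(C is a pure solid — omitted from K_p.)
At equilibrium, K_p = P(CO)² / P(CO₂) = 1.51.
(P(CO))² / (0.00595) = 1.51
P(CO)² = 0.00898 ⇒ P(CO) = 0.0948 atm

P(CO) = 0.0948 atm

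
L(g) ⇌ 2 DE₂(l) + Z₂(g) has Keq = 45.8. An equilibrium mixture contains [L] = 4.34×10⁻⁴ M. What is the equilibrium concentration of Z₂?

[Z₂] = 0.0199 M

(DE₂ is a pure liquid — omitted from Keq.)
At equilibrium, Keq = [Z₂] / [L] = 45.8.
([Z₂]) / (4.34×10⁻⁴) = 45.8
[Z₂] = 0.0199 M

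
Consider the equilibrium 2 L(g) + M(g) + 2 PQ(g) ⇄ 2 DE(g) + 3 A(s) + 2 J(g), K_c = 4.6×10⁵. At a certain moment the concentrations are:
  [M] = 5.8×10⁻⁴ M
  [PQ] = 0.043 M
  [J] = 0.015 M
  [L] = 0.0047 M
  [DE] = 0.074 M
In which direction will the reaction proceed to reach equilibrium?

(A is a pure solid — omitted from Q_c.)
Q_c = [DE]²·[J]² / ([L]²·[M]·[PQ]²) = (0.074)²·(0.015)² / ((0.0047)²·(5.8×10⁻⁴)·(0.043)²) = 52000
Q_c = 52000 < K_c = 4.6×10⁵, so the forward reaction proceeds.

toward products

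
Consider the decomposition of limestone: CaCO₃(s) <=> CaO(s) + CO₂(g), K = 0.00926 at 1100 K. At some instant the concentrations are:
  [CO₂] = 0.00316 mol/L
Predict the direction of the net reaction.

(CaCO₃, CaO are pure solids — omitted from Q.)
Q = [CO₂] = 0.00316
Q = 0.00316 < K = 0.00926, so the forward reaction proceeds.

forward (toward products)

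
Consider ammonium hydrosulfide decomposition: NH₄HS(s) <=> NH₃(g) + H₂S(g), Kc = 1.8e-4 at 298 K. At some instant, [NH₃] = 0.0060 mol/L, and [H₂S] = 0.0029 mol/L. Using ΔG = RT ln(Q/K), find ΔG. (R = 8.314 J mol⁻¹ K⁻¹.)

(NH₄HS is a pure solid — omitted from Qc.)
Qc = [NH₃]·[H₂S] = (0.0060)·(0.0029) = 1.74e-5
ΔG = RT ln(Qc/Kc) = (8.314 J mol⁻¹ K⁻¹)(298 K) × ln(1.74e-5/1.8e-4)
   = (2.478 kJ/mol)(-2.336) = -5.79 kJ/mol
ΔG < 0, so the forward reaction is spontaneous (proceeds forward).

ΔG = -5.79 kJ/mol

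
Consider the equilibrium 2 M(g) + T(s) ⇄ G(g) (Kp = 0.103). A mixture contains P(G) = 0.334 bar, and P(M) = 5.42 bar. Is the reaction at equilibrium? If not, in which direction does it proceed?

(T is a pure solid — omitted from Qp.)
Qp = P(G) / P(M)² = (0.334) / (5.42)² = 0.0114
Qp = 0.0114 < Kp = 0.103, so the forward reaction proceeds.

to the right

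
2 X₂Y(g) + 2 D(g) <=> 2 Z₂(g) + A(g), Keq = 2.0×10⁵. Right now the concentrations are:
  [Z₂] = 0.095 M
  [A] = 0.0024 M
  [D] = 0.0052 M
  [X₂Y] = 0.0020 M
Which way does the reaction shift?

neither direction; the system is at equilibrium

Q = [Z₂]²·[A] / ([X₂Y]²·[D]²) = (0.095)²·(0.0024) / ((0.0020)²·(0.0052)²) = 2.0×10⁵
Q = 2.0×10⁵ = Keq, so the system is already at equilibrium.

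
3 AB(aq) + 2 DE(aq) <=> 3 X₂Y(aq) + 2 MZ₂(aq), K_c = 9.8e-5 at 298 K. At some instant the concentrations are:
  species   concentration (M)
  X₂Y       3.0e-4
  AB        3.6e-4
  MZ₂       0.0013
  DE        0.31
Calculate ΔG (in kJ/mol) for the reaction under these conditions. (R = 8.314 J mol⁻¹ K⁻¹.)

ΔG = -5.61 kJ/mol

Q_c = [X₂Y]³·[MZ₂]² / ([AB]³·[DE]²) = (3.0e-4)³·(0.0013)² / ((3.6e-4)³·(0.31)²) = 1.02e-5
ΔG = RT ln(Q_c/K_c) = (8.314 J mol⁻¹ K⁻¹)(298 K) × ln(1.02e-5/9.8e-5)
   = (2.478 kJ/mol)(-2.263) = -5.61 kJ/mol
ΔG < 0, so the forward reaction is spontaneous (proceeds forward).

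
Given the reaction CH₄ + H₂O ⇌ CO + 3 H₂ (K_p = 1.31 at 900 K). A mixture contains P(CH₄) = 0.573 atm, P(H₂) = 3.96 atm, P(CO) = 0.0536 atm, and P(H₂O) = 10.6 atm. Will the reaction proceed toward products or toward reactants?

toward products

Q_p = P(CO)·P(H₂)³ / (P(CH₄)·P(H₂O)) = (0.0536)·(3.96)³ / ((0.573)·(10.6)) = 0.548
Q_p = 0.548 < K_p = 1.31, so the forward reaction proceeds.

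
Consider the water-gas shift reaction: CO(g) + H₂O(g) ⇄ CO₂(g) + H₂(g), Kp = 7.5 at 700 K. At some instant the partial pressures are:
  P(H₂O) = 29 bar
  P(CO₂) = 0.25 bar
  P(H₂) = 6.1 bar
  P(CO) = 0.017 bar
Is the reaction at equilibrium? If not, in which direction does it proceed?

Qp = P(CO₂)·P(H₂) / (P(CO)·P(H₂O)) = (0.25)·(6.1) / ((0.017)·(29)) = 3.1
Qp = 3.1 < Kp = 7.5, so the forward reaction proceeds.

toward products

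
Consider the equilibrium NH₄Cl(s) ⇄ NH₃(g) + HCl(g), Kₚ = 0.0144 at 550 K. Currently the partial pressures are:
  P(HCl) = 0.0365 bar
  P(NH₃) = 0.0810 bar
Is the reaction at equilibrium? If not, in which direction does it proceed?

(NH₄Cl is a pure solid — omitted from Qₚ.)
Qₚ = P(NH₃)·P(HCl) = (0.0810)·(0.0365) = 0.00296
Qₚ = 0.00296 < Kₚ = 0.0144, so the forward reaction proceeds.

in the forward direction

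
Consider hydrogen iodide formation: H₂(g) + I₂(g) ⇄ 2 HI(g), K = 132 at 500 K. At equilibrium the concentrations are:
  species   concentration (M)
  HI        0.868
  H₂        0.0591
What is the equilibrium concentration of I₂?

At equilibrium, K = [HI]² / ([H₂]·[I₂]) = 132.
(0.868)² / ((0.0591)·([I₂])) = 132
[I₂] = 0.0966 M

[I₂] = 0.0966 M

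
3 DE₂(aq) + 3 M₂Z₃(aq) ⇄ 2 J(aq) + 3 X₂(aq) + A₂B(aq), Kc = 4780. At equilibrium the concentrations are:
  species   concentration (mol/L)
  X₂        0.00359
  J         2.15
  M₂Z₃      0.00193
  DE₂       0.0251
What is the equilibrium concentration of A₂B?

[A₂B] = 0.00254 mol/L

At equilibrium, Kc = [J]²·[X₂]³·[A₂B] / ([DE₂]³·[M₂Z₃]³) = 4780.
(2.15)²·(0.00359)³·([A₂B]) / ((0.0251)³·(0.00193)³) = 4780
[A₂B] = 0.00254 mol/L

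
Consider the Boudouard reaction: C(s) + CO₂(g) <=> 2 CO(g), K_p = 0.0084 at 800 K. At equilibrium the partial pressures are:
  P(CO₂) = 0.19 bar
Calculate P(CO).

(C is a pure solid — omitted from K_p.)
At equilibrium, K_p = P(CO)² / P(CO₂) = 0.0084.
(P(CO))² / (0.19) = 0.0084
P(CO)² = 0.00160 ⇒ P(CO) = 0.040 bar

P(CO) = 0.040 bar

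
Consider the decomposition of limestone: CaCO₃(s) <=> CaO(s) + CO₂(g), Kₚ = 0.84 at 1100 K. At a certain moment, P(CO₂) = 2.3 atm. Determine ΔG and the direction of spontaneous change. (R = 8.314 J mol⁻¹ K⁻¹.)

ΔG = 9.21 kJ/mol; the forward reaction is non-spontaneous

(CaCO₃, CaO are pure solids — omitted from Qₚ.)
Qₚ = P(CO₂) = 2.30
ΔG = RT ln(Qₚ/Kₚ) = (8.314 J mol⁻¹ K⁻¹)(1100 K) × ln(2.30/0.84)
   = (9.145 kJ/mol)(1.007) = 9.21 kJ/mol
ΔG > 0, so the forward reaction is non-spontaneous (proceeds in reverse).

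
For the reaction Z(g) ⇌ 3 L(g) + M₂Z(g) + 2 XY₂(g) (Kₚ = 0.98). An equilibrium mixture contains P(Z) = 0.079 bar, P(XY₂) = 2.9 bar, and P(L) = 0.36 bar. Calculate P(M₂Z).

P(M₂Z) = 0.20 bar

At equilibrium, Kₚ = P(L)³·P(M₂Z)·P(XY₂)² / P(Z) = 0.98.
(0.36)³·(P(M₂Z))·(2.9)² / (0.079) = 0.98
P(M₂Z) = 0.197 = 0.20 bar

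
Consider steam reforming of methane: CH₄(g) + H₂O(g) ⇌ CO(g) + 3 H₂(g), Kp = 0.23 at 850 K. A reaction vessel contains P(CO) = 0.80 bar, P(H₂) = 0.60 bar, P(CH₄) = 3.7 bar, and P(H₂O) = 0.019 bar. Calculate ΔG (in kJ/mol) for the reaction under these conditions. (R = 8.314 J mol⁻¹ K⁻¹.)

Qp = P(CO)·P(H₂)³ / (P(CH₄)·P(H₂O)) = (0.80)·(0.60)³ / ((3.7)·(0.019)) = 2.46
ΔG = RT ln(Qp/Kp) = (8.314 J mol⁻¹ K⁻¹)(850 K) × ln(2.46/0.23)
   = (7.067 kJ/mol)(2.370) = 16.7 kJ/mol
ΔG > 0, so the forward reaction is non-spontaneous (proceeds in reverse).

ΔG = 16.7 kJ/mol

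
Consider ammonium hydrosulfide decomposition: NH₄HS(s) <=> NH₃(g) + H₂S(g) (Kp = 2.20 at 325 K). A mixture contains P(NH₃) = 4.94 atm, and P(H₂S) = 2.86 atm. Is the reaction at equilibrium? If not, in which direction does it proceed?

(NH₄HS is a pure solid — omitted from Qp.)
Qp = P(NH₃)·P(H₂S) = (4.94)·(2.86) = 14.1
Qp = 14.1 > Kp = 2.20, so the reverse reaction proceeds.

toward reactants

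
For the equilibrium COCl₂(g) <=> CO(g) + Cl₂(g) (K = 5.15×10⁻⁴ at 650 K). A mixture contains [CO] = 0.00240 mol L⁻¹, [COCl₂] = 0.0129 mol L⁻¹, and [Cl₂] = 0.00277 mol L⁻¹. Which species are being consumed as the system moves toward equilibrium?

none (at equilibrium)

Q = [CO]·[Cl₂] / [COCl₂] = (0.00240)·(0.00277) / (0.0129) = 5.15×10⁻⁴
Q = 5.15×10⁻⁴ = K; the system is at equilibrium.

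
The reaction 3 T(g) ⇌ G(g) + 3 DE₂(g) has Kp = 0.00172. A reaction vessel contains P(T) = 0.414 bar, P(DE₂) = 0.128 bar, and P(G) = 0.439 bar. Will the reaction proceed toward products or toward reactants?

Qp = P(G)·P(DE₂)³ / P(T)³ = (0.439)·(0.128)³ / (0.414)³ = 0.0130
Qp = 0.0130 > Kp = 0.00172, so the reverse reaction proceeds.

to the left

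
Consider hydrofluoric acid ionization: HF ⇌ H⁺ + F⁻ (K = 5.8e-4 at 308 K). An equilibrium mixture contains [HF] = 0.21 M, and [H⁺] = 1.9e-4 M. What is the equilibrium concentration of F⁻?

At equilibrium, K = [H⁺]·[F⁻] / [HF] = 5.8e-4.
(1.9e-4)·([F⁻]) / (0.21) = 5.8e-4
[F⁻] = 0.641 = 0.64 M

[F⁻] = 0.64 M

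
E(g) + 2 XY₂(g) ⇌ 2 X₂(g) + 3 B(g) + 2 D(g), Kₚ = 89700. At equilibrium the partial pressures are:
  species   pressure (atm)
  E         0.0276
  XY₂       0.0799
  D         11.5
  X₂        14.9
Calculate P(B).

P(B) = 0.0813 atm

At equilibrium, Kₚ = P(X₂)²·P(B)³·P(D)² / (P(E)·P(XY₂)²) = 89700.
(14.9)²·(P(B))³·(11.5)² / ((0.0276)·(0.0799)²) = 89700
P(B)³ = 5.38×10⁻⁴ ⇒ P(B) = 0.0813 atm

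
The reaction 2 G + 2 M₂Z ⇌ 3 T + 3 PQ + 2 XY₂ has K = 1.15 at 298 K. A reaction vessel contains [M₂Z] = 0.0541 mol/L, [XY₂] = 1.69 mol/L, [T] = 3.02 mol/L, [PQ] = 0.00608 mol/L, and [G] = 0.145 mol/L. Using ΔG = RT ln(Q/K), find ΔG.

ΔG = -3.44 kJ/mol

Q = [T]³·[PQ]³·[XY₂]² / ([G]²·[M₂Z]²) = (3.02)³·(0.00608)³·(1.69)² / ((0.145)²·(0.0541)²) = 0.287
ΔG = RT ln(Q/K) = (8.314 J mol⁻¹ K⁻¹)(298 K) × ln(0.287/1.15)
   = (2.478 kJ/mol)(-1.388) = -3.44 kJ/mol
ΔG < 0, so the forward reaction is spontaneous (proceeds forward).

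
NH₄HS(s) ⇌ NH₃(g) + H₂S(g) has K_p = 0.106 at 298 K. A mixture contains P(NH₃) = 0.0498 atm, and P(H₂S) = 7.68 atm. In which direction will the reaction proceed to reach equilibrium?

(NH₄HS is a pure solid — omitted from Q_p.)
Q_p = P(NH₃)·P(H₂S) = (0.0498)·(7.68) = 0.382
Q_p = 0.382 > K_p = 0.106, so the reverse reaction proceeds.

in the reverse direction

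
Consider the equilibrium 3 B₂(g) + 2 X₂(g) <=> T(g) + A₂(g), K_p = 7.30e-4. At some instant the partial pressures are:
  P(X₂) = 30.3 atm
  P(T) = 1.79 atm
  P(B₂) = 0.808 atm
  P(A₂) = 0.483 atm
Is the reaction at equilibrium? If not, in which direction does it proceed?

Q_p = P(T)·P(A₂) / (P(B₂)³·P(X₂)²) = (1.79)·(0.483) / ((0.808)³·(30.3)²) = 0.00179
Q_p = 0.00179 > K_p = 7.30e-4, so the reverse reaction proceeds.

to the left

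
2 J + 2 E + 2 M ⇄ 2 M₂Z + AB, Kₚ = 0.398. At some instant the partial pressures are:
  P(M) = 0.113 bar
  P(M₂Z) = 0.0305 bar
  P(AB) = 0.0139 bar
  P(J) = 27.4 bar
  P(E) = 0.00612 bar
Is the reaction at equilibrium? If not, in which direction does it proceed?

toward products

Qₚ = P(M₂Z)²·P(AB) / (P(J)²·P(E)²·P(M)²) = (0.0305)²·(0.0139) / ((27.4)²·(0.00612)²·(0.113)²) = 0.0360
Qₚ = 0.0360 < Kₚ = 0.398, so the forward reaction proceeds.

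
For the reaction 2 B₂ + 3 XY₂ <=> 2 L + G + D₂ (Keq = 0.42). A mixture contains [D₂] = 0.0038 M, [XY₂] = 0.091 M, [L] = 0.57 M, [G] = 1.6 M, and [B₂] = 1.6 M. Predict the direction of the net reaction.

in the reverse direction

Q = [L]²·[G]·[D₂] / ([B₂]²·[XY₂]³) = (0.57)²·(1.6)·(0.0038) / ((1.6)²·(0.091)³) = 1.0
Q = 1.0 > Keq = 0.42, so the reverse reaction proceeds.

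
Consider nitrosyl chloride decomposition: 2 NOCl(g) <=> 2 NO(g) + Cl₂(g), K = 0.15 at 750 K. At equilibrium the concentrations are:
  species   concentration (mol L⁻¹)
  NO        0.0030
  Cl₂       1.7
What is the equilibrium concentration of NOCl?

[NOCl] = 0.010 mol L⁻¹

At equilibrium, K = [NO]²·[Cl₂] / [NOCl]² = 0.15.
(0.0030)²·(1.7) / ([NOCl])² = 0.15
[NOCl]² = 1.02×10⁻⁴ ⇒ [NOCl] = 0.010 mol L⁻¹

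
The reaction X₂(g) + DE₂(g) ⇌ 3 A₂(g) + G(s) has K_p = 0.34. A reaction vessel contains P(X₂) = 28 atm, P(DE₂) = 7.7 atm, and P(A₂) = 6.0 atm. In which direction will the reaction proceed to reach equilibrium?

reverse (toward reactants)

(G is a pure solid — omitted from Q_p.)
Q_p = P(A₂)³ / (P(X₂)·P(DE₂)) = (6.0)³ / ((28)·(7.7)) = 1.0
Q_p = 1.0 > K_p = 0.34, so the reverse reaction proceeds.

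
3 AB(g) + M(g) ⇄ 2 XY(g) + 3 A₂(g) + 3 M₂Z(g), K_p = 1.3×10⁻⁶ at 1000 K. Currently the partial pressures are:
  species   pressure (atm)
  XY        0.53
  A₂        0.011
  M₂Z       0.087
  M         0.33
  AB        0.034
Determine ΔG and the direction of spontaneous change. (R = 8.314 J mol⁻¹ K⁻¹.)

ΔG = 22.3 kJ/mol; the forward reaction is non-spontaneous

Q_p = P(XY)²·P(A₂)³·P(M₂Z)³ / (P(AB)³·P(M)) = (0.53)²·(0.011)³·(0.087)³ / ((0.034)³·(0.33)) = 1.90×10⁻⁵
ΔG = RT ln(Q_p/K_p) = (8.314 J mol⁻¹ K⁻¹)(1000 K) × ln(1.90×10⁻⁵/1.3×10⁻⁶)
   = (8.314 kJ/mol)(2.682) = 22.3 kJ/mol
ΔG > 0, so the forward reaction is non-spontaneous (proceeds in reverse).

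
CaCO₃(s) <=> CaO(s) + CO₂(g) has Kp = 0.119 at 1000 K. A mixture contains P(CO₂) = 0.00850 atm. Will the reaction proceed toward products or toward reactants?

(CaCO₃, CaO are pure solids — omitted from Qp.)
Qp = P(CO₂) = 0.00850
Qp = 0.00850 < Kp = 0.119, so the forward reaction proceeds.

forward (toward products)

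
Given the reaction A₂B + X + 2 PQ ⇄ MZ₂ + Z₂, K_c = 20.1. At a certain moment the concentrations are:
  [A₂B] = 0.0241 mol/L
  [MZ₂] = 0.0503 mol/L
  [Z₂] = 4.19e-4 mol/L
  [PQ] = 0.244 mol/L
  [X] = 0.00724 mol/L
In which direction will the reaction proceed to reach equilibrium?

Q_c = [MZ₂]·[Z₂] / ([A₂B]·[X]·[PQ]²) = (0.0503)·(4.19e-4) / ((0.0241)·(0.00724)·(0.244)²) = 2.03
Q_c = 2.03 < K_c = 20.1, so the forward reaction proceeds.

forward (toward products)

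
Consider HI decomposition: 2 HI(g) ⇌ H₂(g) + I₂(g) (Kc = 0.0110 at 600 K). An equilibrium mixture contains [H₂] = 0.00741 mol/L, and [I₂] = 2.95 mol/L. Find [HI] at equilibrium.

[HI] = 1.41 mol/L

At equilibrium, Kc = [H₂]·[I₂] / [HI]² = 0.0110.
(0.00741)·(2.95) / ([HI])² = 0.0110
[HI]² = 1.99 ⇒ [HI] = 1.41 mol/L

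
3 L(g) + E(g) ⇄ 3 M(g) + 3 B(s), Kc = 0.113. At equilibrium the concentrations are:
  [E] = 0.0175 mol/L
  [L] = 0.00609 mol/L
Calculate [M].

[M] = 7.64×10⁻⁴ mol/L

(B is a pure solid — omitted from Kc.)
At equilibrium, Kc = [M]³ / ([L]³·[E]) = 0.113.
([M])³ / ((0.00609)³·(0.0175)) = 0.113
[M]³ = 4.47×10⁻¹⁰ ⇒ [M] = 7.64×10⁻⁴ mol/L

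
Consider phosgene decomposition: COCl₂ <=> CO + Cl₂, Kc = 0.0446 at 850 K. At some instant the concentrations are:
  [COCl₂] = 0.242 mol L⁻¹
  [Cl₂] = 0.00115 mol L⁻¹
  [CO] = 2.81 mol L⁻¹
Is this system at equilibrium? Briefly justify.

Qc = [CO]·[Cl₂] / [COCl₂] = (2.81)·(0.00115) / (0.242) = 0.0134
Qc = 0.0134 < Kc = 0.0446: net forward reaction.

no; Q < K, reaction proceeds forward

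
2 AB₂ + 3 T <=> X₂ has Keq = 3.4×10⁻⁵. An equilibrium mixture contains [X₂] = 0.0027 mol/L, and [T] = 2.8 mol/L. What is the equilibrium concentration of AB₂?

At equilibrium, Keq = [X₂] / ([AB₂]²·[T]³) = 3.4×10⁻⁵.
(0.0027) / (([AB₂])²·(2.8)³) = 3.4×10⁻⁵
[AB₂]² = 3.62 ⇒ [AB₂] = 1.9 mol/L

[AB₂] = 1.9 mol/L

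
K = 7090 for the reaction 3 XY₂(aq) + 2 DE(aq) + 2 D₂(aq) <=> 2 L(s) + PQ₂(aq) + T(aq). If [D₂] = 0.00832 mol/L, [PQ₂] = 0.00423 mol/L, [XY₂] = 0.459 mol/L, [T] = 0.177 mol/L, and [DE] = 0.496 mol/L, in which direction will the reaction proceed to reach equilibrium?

forward (toward products)

(L is a pure solid — omitted from Q.)
Q = [PQ₂]·[T] / ([XY₂]³·[DE]²·[D₂]²) = (0.00423)·(0.177) / ((0.459)³·(0.496)²·(0.00832)²) = 455
Q = 455 < K = 7090, so the forward reaction proceeds.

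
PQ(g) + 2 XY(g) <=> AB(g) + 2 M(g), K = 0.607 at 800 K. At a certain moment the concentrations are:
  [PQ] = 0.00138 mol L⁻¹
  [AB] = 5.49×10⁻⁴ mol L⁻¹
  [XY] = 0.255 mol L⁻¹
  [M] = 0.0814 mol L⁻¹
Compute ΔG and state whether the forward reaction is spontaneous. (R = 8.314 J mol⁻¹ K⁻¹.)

ΔG = -18.0 kJ/mol; the forward reaction is spontaneous

Q = [AB]·[M]² / ([PQ]·[XY]²) = (5.49×10⁻⁴)·(0.0814)² / ((0.00138)·(0.255)²) = 0.0405
ΔG = RT ln(Q/K) = (8.314 J mol⁻¹ K⁻¹)(800 K) × ln(0.0405/0.607)
   = (6.651 kJ/mol)(-2.707) = -18.0 kJ/mol
ΔG < 0, so the forward reaction is spontaneous (proceeds forward).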